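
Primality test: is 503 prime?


Check divisors up to sqrt(503) = 22.4277
No divisors found.
503 is prime.

Yes, 503 is prime


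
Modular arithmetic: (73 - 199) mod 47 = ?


73 - 199 = -126
-126 mod 47 = 15


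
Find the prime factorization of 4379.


4379 / 29 = 151
151 / 151 = 1
4379 = 29 × 151


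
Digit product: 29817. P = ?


2 × 9 × 8 × 1 × 7 = 1008


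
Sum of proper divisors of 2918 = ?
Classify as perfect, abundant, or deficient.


Proper divisors: 1, 2, 1459
Sum = 1 + 2 + 1459 = 1462
1462 < 2918 → deficient

s(2918) = 1462 (deficient)


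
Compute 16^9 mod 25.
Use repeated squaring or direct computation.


16^1 mod 25 = 16
16^2 mod 25 = 6
16^3 mod 25 = 21
16^4 mod 25 = 11
16^5 mod 25 = 1
16^6 mod 25 = 16
16^7 mod 25 = 6
16^8 mod 25 = 21
16^9 mod 25 = 11


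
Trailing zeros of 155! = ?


floor(155/5) = 31
floor(155/25) = 6
floor(155/125) = 1
Total = 38

38 trailing zeros


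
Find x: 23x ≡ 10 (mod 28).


GCD(23, 28) = 1, unique solution
a^(-1) mod 28 = 11
x = 11 * 10 mod 28 = 26

x ≡ 26 (mod 28)


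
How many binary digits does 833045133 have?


833045133 in base 2 = 110001101001110100001010001101
Number of digits = 30

30 digits (base 2)


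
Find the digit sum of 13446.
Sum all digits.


1 + 3 + 4 + 4 + 6 = 18


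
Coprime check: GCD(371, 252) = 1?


Euclidean algorithm:
371 = 1 * 252 + 119
252 = 2 * 119 + 14
119 = 8 * 14 + 7
14 = 2 * 7 + 0
GCD(371, 252) = 7

No, not coprime (GCD = 7)


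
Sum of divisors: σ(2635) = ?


Divisors of 2635: 1, 5, 17, 31, 85, 155, 527, 2635
Sum = 1 + 5 + 17 + 31 + 85 + 155 + 527 + 2635 = 3456

σ(2635) = 3456


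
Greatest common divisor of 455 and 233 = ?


455 = 1 * 233 + 222
233 = 1 * 222 + 11
222 = 20 * 11 + 2
11 = 5 * 2 + 1
2 = 2 * 1 + 0
GCD = 1


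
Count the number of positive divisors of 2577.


2577 = 3^1 × 859^1
d(2577) = (1+1) × (1+1) = 4

4 divisors


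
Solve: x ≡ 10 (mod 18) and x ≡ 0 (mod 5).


M = 18*5 = 90
M1 = M/18 = 5, M2 = M/5 = 18
M1^(-1) mod 18 = 11, M2^(-1) mod 5 = 2
x = 10*5*11 + 0*18*2 = 550
550 mod 90 = 10
Check: 10 mod 18 = 10 ✓, 10 mod 5 = 0 ✓

x ≡ 10 (mod 90)


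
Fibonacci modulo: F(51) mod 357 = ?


F(k) mod 357 for k=1..51:
1, 1, 2, 3, 5, 8, 13, 21, 34, 55, 89, 144, 233, 20, 253, 273, 169, 85, 254, 339, 236, 218, 97, 315, 55, 13, 68, 81, 149, 230, 22, 252, 274, 169, 86, 255, 341, 239, 223, 105, 328, 76, 47, 123, 170, 293, 106, 42, 148, 190, 338
F(51) mod 357 = 338


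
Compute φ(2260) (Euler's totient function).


2260 = 2^2 × 5 × 113
Prime factors: 2, 5, 113
φ(2260) = 2260 × (1-1/2) × (1-1/5) × (1-1/113)
= 2260 × 1/2 × 4/5 × 112/113 = 896

φ(2260) = 896


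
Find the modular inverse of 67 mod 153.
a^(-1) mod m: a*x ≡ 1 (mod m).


Use the extended Euclidean algorithm on (153, 67); each row r = 153*s + 67*t:
r=153, s=1, t=0
r=67, s=0, t=1
q=2: r=19, s=1, t=-2   [153*(1) + 67*(-2) = 19]
q=3: r=10, s=-3, t=7   [153*(-3) + 67*(7) = 10]
q=1: r=9, s=4, t=-9   [153*(4) + 67*(-9) = 9]
q=1: r=1, s=-7, t=16   [153*(-7) + 67*(16) = 1]
q=9: r=0, s=67, t=-153   [153*(67) + 67*(-153) = 0]
GCD = 1 with t = 16, so 67*(16) ≡ 1 (mod 153)
Inverse = 16 mod 153 = 16
Check: 67 * 16 = 1072 ≡ 1 (mod 153)

67^(-1) ≡ 16 (mod 153)


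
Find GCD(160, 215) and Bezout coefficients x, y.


Tabular extended Euclidean (each row: r = 160*s + 215*t):
r=160, s=1, t=0
r=215, s=0, t=1
q=0: r=160, s=1, t=0   [160*(1) + 215*(0) = 160]
q=1: r=55, s=-1, t=1   [160*(-1) + 215*(1) = 55]
q=2: r=50, s=3, t=-2   [160*(3) + 215*(-2) = 50]
q=1: r=5, s=-4, t=3   [160*(-4) + 215*(3) = 5]
q=10: r=0, s=43, t=-32   [160*(43) + 215*(-32) = 0]
GCD = 5; from the row with r=5: x=-4, y=3
Check: 160*(-4) + 215*(3) = -640 + 645 = 5

GCD = 5, x = -4, y = 3


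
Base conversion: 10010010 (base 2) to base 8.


10010010 (base 2) = 146 (decimal)
146 (decimal) = 222 (base 8)


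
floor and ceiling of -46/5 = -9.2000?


-46/5 = -9.2000
floor = -10
ceil = -9

floor = -10, ceil = -9


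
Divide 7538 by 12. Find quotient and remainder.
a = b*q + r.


7538 = 12 * 628 + 2
Check: 7536 + 2 = 7538

q = 628, r = 2


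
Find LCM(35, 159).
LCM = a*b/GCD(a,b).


GCD(35, 159) = 1
LCM = 35*159/1 = 5565/1 = 5565

LCM = 5565


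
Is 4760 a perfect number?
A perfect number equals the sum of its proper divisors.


Proper divisors of 4760: 1, 2, 4, 5, 7, 8, 10, 14, 17, 20, 28, 34, 35, 40, 56, 68, 70, 85, 119, 136, 140, 170, 238, 280, 340, 476, 595, 680, 952, 1190, 2380
Sum = 1 + 2 + 4 + 5 + 7 + 8 + 10 + 14 + 17 + 20 + 28 + 34 + 35 + 40 + 56 + 68 + 70 + 85 + 119 + 136 + 140 + 170 + 238 + 280 + 340 + 476 + 595 + 680 + 952 + 1190 + 2380 = 8200

No, 4760 is not perfect (8200 ≠ 4760)


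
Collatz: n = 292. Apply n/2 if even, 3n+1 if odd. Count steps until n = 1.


292 → 146 → 73 → 220 → 110 → 55 → 166 → 83 → 250 → 125 → 376 → 188 → 94 → 47 → 142 → 71 → 214 → 107 → 322 → 161 → 484 → 242 → 121 → 364 → 182 → 91 → 274 → 137 → 412 → 206 → 103 → 310 → 155 → 466 → 233 → 700 → 350 → 175 → 526 → 263 → 790 → 395 → 1186 → 593 → 1780 → 890 → 445 → 1336 → 668 → 334 → 167 → 502 → 251 → 754 → 377 → 1132 → 566 → 283 → 850 → 425 → 1276 → 638 → 319 → 958 → 479 → 1438 → 719 → 2158 → 1079 → 3238 → 1619 → 4858 → 2429 → 7288 → 3644 → 1822 → 911 → 2734 → 1367 → 4102 → 2051 → 6154 → 3077 → 9232 → 4616 → 2308 → 1154 → 577 → 1732 → 866 → 433 → 1300 → 650 → 325 → 976 → 488 → 244 → 122 → 61 → 184 → 92 → 46 → 23 → 70 → 35 → 106 → 53 → 160 → 80 → 40 → 20 → 10 → 5 → 16 → 8 → 4 → 2 → 1
Total steps = 117

117 steps


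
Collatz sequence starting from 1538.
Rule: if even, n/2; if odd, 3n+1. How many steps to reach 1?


1538 → 769 → 2308 → 1154 → 577 → 1732 → 866 → 433 → 1300 → 650 → 325 → 976 → 488 → 244 → 122 → 61 → 184 → 92 → 46 → 23 → 70 → 35 → 106 → 53 → 160 → 80 → 40 → 20 → 10 → 5 → 16 → 8 → 4 → 2 → 1
Total steps = 34

34 steps


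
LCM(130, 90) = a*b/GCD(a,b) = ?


GCD(130, 90) = 10
LCM = 130*90/10 = 11700/10 = 1170

LCM = 1170


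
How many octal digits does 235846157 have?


235846157 in base 8 = 1603535015
Number of digits = 10

10 digits (base 8)


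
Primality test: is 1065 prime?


1065 / 3 = 355 (exact division)
1065 is NOT prime.

No, 1065 is not prime


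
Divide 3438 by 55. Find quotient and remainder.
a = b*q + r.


3438 = 55 * 62 + 28
Check: 3410 + 28 = 3438

q = 62, r = 28


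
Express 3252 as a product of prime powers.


3252 / 2 = 1626
1626 / 2 = 813
813 / 3 = 271
271 / 271 = 1
3252 = 2^2 × 3 × 271


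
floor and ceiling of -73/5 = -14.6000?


-73/5 = -14.6000
floor = -15
ceil = -14

floor = -15, ceil = -14


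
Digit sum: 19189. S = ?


1 + 9 + 1 + 8 + 9 = 28


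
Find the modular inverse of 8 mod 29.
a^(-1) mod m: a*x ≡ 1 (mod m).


Use the extended Euclidean algorithm on (29, 8); each row r = 29*s + 8*t:
r=29, s=1, t=0
r=8, s=0, t=1
q=3: r=5, s=1, t=-3   [29*(1) + 8*(-3) = 5]
q=1: r=3, s=-1, t=4   [29*(-1) + 8*(4) = 3]
q=1: r=2, s=2, t=-7   [29*(2) + 8*(-7) = 2]
q=1: r=1, s=-3, t=11   [29*(-3) + 8*(11) = 1]
q=2: r=0, s=8, t=-29   [29*(8) + 8*(-29) = 0]
GCD = 1 with t = 11, so 8*(11) ≡ 1 (mod 29)
Inverse = 11 mod 29 = 11
Check: 8 * 11 = 88 ≡ 1 (mod 29)

8^(-1) ≡ 11 (mod 29)


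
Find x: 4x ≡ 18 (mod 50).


GCD(4, 50) = 2 divides 18
Divide: 2x ≡ 9 (mod 25)
x ≡ 17 (mod 25)


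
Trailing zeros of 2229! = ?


floor(2229/5) = 445
floor(2229/25) = 89
floor(2229/125) = 17
floor(2229/625) = 3
Total = 554

554 trailing zeros


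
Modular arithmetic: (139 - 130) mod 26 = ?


139 - 130 = 9
9 mod 26 = 9


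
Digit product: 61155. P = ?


6 × 1 × 1 × 5 × 5 = 150


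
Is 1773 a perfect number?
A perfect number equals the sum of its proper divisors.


Proper divisors of 1773: 1, 3, 9, 197, 591
Sum = 1 + 3 + 9 + 197 + 591 = 801

No, 1773 is not perfect (801 ≠ 1773)


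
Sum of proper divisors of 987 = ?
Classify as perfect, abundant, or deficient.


Proper divisors: 1, 3, 7, 21, 47, 141, 329
Sum = 1 + 3 + 7 + 21 + 47 + 141 + 329 = 549
549 < 987 → deficient

s(987) = 549 (deficient)


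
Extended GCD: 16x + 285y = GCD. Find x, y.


Tabular extended Euclidean (each row: r = 16*s + 285*t):
r=16, s=1, t=0
r=285, s=0, t=1
q=0: r=16, s=1, t=0   [16*(1) + 285*(0) = 16]
q=17: r=13, s=-17, t=1   [16*(-17) + 285*(1) = 13]
q=1: r=3, s=18, t=-1   [16*(18) + 285*(-1) = 3]
q=4: r=1, s=-89, t=5   [16*(-89) + 285*(5) = 1]
q=3: r=0, s=285, t=-16   [16*(285) + 285*(-16) = 0]
GCD = 1; from the row with r=1: x=-89, y=5
Check: 16*(-89) + 285*(5) = -1424 + 1425 = 1

GCD = 1, x = -89, y = 5


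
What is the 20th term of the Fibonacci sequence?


Sequence: 1, 1, 2, 3, 5, 8, 13, 21, 34, 55, 89, 144, 233, 377, 610, 987, 1597, 2584, 4181, 6765
F(20) = 6765


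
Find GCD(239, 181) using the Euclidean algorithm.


239 = 1 * 181 + 58
181 = 3 * 58 + 7
58 = 8 * 7 + 2
7 = 3 * 2 + 1
2 = 2 * 1 + 0
GCD = 1


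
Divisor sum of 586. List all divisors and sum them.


Divisors of 586: 1, 2, 293, 586
Sum = 1 + 2 + 293 + 586 = 882

σ(586) = 882


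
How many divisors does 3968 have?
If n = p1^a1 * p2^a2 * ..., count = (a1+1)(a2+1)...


3968 = 2^7 × 31^1
d(3968) = (7+1) × (1+1) = 16

16 divisors


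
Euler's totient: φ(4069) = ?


4069 = 13 × 313
Prime factors: 13, 313
φ(4069) = 4069 × (1-1/13) × (1-1/313)
= 4069 × 12/13 × 312/313 = 3744

φ(4069) = 3744


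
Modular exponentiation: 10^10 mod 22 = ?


10^1 mod 22 = 10
10^2 mod 22 = 12
10^3 mod 22 = 10
10^4 mod 22 = 12
10^5 mod 22 = 10
10^6 mod 22 = 12
10^7 mod 22 = 10
10^8 mod 22 = 12
10^9 mod 22 = 10
10^10 mod 22 = 12


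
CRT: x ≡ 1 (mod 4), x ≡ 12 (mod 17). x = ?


M = 4*17 = 68
M1 = M/4 = 17, M2 = M/17 = 4
M1^(-1) mod 4 = 1, M2^(-1) mod 17 = 13
x = 1*17*1 + 12*4*13 = 641
641 mod 68 = 29
Check: 29 mod 4 = 1 ✓, 29 mod 17 = 12 ✓

x ≡ 29 (mod 68)


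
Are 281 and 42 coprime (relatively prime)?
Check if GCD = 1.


Euclidean algorithm:
281 = 6 * 42 + 29
42 = 1 * 29 + 13
29 = 2 * 13 + 3
13 = 4 * 3 + 1
3 = 3 * 1 + 0
GCD(281, 42) = 1

Yes, coprime (GCD = 1)


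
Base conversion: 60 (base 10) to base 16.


60 (base 10) = 60 (decimal)
60 (decimal) = 3C (base 16)


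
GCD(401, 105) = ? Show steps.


401 = 3 * 105 + 86
105 = 1 * 86 + 19
86 = 4 * 19 + 10
19 = 1 * 10 + 9
10 = 1 * 9 + 1
9 = 9 * 1 + 0
GCD = 1


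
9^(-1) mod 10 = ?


Use the extended Euclidean algorithm on (10, 9); each row r = 10*s + 9*t:
r=10, s=1, t=0
r=9, s=0, t=1
q=1: r=1, s=1, t=-1   [10*(1) + 9*(-1) = 1]
q=9: r=0, s=-9, t=10   [10*(-9) + 9*(10) = 0]
GCD = 1 with t = -1, so 9*(-1) ≡ 1 (mod 10)
Inverse = -1 mod 10 = 9
Check: 9 * 9 = 81 ≡ 1 (mod 10)

9^(-1) ≡ 9 (mod 10)


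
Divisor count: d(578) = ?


578 = 2^1 × 17^2
d(578) = (1+1) × (2+1) = 6

6 divisors


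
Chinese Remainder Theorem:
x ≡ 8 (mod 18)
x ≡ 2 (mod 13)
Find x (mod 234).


M = 18*13 = 234
M1 = M/18 = 13, M2 = M/13 = 18
M1^(-1) mod 18 = 7, M2^(-1) mod 13 = 8
x = 8*13*7 + 2*18*8 = 1016
1016 mod 234 = 80
Check: 80 mod 18 = 8 ✓, 80 mod 13 = 2 ✓

x ≡ 80 (mod 234)


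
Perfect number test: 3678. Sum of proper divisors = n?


Proper divisors of 3678: 1, 2, 3, 6, 613, 1226, 1839
Sum = 1 + 2 + 3 + 6 + 613 + 1226 + 1839 = 3690

No, 3678 is not perfect (3690 ≠ 3678)


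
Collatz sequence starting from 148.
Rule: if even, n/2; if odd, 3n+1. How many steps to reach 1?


148 → 74 → 37 → 112 → 56 → 28 → 14 → 7 → 22 → 11 → 34 → 17 → 52 → 26 → 13 → 40 → 20 → 10 → 5 → 16 → 8 → 4 → 2 → 1
Total steps = 23

23 steps


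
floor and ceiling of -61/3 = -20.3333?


-61/3 = -20.3333
floor = -21
ceil = -20

floor = -21, ceil = -20


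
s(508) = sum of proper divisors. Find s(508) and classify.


Proper divisors: 1, 2, 4, 127, 254
Sum = 1 + 2 + 4 + 127 + 254 = 388
388 < 508 → deficient

s(508) = 388 (deficient)


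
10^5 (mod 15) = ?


10^1 mod 15 = 10
10^2 mod 15 = 10
10^3 mod 15 = 10
10^4 mod 15 = 10
10^5 mod 15 = 10


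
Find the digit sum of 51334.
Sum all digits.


5 + 1 + 3 + 3 + 4 = 16


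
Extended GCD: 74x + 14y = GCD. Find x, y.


Tabular extended Euclidean (each row: r = 74*s + 14*t):
r=74, s=1, t=0
r=14, s=0, t=1
q=5: r=4, s=1, t=-5   [74*(1) + 14*(-5) = 4]
q=3: r=2, s=-3, t=16   [74*(-3) + 14*(16) = 2]
q=2: r=0, s=7, t=-37   [74*(7) + 14*(-37) = 0]
GCD = 2; from the row with r=2: x=-3, y=16
Check: 74*(-3) + 14*(16) = -222 + 224 = 2

GCD = 2, x = -3, y = 16


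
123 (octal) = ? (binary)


123 (base 8) = 83 (decimal)
83 (decimal) = 1010011 (base 2)


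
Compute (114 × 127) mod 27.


114 × 127 = 14478
14478 mod 27 = 6


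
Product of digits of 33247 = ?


3 × 3 × 2 × 4 × 7 = 504


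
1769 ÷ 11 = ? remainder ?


1769 = 11 * 160 + 9
Check: 1760 + 9 = 1769

q = 160, r = 9


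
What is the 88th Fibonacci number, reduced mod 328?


F(k) mod 328 for k=1..88:
1, 1, 2, 3, 5, 8, 13, 21, 34, 55, 89, 144, 233, 49, 282, 3, 285, 288, 245, 205, 122, 327, 121, 120, 241, 33, 274, 307, 253, 232, 157, 61, 218, 279, 169, 120, 289, 81, 42, 123, 165, 288, 125, 85, 210, 295, 177, 144, 321, 137, 130, 267, 69, 8, 77, 85, 162, 247, 81, 0, 81, 81, 162, 243, 77, 320, 69, 61, 130, 191, 321, 184, 177, 33, 210, 243, 125, 40, 165, 205, 42, 247, 289, 208, 169, 49, 218, 267
F(88) mod 328 = 267


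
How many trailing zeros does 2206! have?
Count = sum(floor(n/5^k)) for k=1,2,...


floor(2206/5) = 441
floor(2206/25) = 88
floor(2206/125) = 17
floor(2206/625) = 3
Total = 549

549 trailing zeros


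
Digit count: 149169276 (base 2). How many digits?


149169276 in base 2 = 1000111001000010010001111100
Number of digits = 28

28 digits (base 2)


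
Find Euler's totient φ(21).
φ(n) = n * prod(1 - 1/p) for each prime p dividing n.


21 = 3 × 7
Prime factors: 3, 7
φ(21) = 21 × (1-1/3) × (1-1/7)
= 21 × 2/3 × 6/7 = 12

φ(21) = 12


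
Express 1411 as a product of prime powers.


1411 / 17 = 83
83 / 83 = 1
1411 = 17 × 83


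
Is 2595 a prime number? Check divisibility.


2595 / 3 = 865 (exact division)
2595 is NOT prime.

No, 2595 is not prime


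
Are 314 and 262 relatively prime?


Euclidean algorithm:
314 = 1 * 262 + 52
262 = 5 * 52 + 2
52 = 26 * 2 + 0
GCD(314, 262) = 2

No, not coprime (GCD = 2)


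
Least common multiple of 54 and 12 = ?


GCD(54, 12) = 6
LCM = 54*12/6 = 648/6 = 108

LCM = 108


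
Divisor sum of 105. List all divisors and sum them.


Divisors of 105: 1, 3, 5, 7, 15, 21, 35, 105
Sum = 1 + 3 + 5 + 7 + 15 + 21 + 35 + 105 = 192

σ(105) = 192


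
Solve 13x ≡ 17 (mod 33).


GCD(13, 33) = 1, unique solution
a^(-1) mod 33 = 28
x = 28 * 17 mod 33 = 14

x ≡ 14 (mod 33)


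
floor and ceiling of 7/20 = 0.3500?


7/20 = 0.3500
floor = 0
ceil = 1

floor = 0, ceil = 1


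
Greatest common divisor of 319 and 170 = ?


319 = 1 * 170 + 149
170 = 1 * 149 + 21
149 = 7 * 21 + 2
21 = 10 * 2 + 1
2 = 2 * 1 + 0
GCD = 1


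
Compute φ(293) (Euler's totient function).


293 = 293
Prime factors: 293
φ(293) = 293 × (1-1/293)
= 293 × 292/293 = 292

φ(293) = 292


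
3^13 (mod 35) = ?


3^1 mod 35 = 3
3^2 mod 35 = 9
3^3 mod 35 = 27
3^4 mod 35 = 11
3^5 mod 35 = 33
3^6 mod 35 = 29
3^7 mod 35 = 17
3^8 mod 35 = 16
3^9 mod 35 = 13
3^10 mod 35 = 4
3^11 mod 35 = 12
3^12 mod 35 = 1
3^13 mod 35 = 3


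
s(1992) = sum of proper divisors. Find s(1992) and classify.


Proper divisors: 1, 2, 3, 4, 6, 8, 12, 24, 83, 166, 249, 332, 498, 664, 996
Sum = 1 + 2 + 3 + 4 + 6 + 8 + 12 + 24 + 83 + 166 + 249 + 332 + 498 + 664 + 996 = 3048
3048 > 1992 → abundant

s(1992) = 3048 (abundant)


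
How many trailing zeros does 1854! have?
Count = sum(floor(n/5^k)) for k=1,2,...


floor(1854/5) = 370
floor(1854/25) = 74
floor(1854/125) = 14
floor(1854/625) = 2
Total = 460

460 trailing zeros


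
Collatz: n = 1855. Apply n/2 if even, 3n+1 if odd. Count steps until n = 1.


1855 → 5566 → 2783 → 8350 → 4175 → 12526 → 6263 → 18790 → 9395 → 28186 → 14093 → 42280 → 21140 → 10570 → 5285 → 15856 → 7928 → 3964 → 1982 → 991 → 2974 → 1487 → 4462 → 2231 → 6694 → 3347 → 10042 → 5021 → 15064 → 7532 → 3766 → 1883 → 5650 → 2825 → 8476 → 4238 → 2119 → 6358 → 3179 → 9538 → 4769 → 14308 → 7154 → 3577 → 10732 → 5366 → 2683 → 8050 → 4025 → 12076 → 6038 → 3019 → 9058 → 4529 → 13588 → 6794 → 3397 → 10192 → 5096 → 2548 → 1274 → 637 → 1912 → 956 → 478 → 239 → 718 → 359 → 1078 → 539 → 1618 → 809 → 2428 → 1214 → 607 → 1822 → 911 → 2734 → 1367 → 4102 → 2051 → 6154 → 3077 → 9232 → 4616 → 2308 → 1154 → 577 → 1732 → 866 → 433 → 1300 → 650 → 325 → 976 → 488 → 244 → 122 → 61 → 184 → 92 → 46 → 23 → 70 → 35 → 106 → 53 → 160 → 80 → 40 → 20 → 10 → 5 → 16 → 8 → 4 → 2 → 1
Total steps = 117

117 steps


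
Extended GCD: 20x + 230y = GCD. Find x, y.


Tabular extended Euclidean (each row: r = 20*s + 230*t):
r=20, s=1, t=0
r=230, s=0, t=1
q=0: r=20, s=1, t=0   [20*(1) + 230*(0) = 20]
q=11: r=10, s=-11, t=1   [20*(-11) + 230*(1) = 10]
q=2: r=0, s=23, t=-2   [20*(23) + 230*(-2) = 0]
GCD = 10; from the row with r=10: x=-11, y=1
Check: 20*(-11) + 230*(1) = -220 + 230 = 10

GCD = 10, x = -11, y = 1


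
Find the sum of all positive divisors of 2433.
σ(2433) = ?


Divisors of 2433: 1, 3, 811, 2433
Sum = 1 + 3 + 811 + 2433 = 3248

σ(2433) = 3248


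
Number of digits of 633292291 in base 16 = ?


633292291 in base 16 = 25BF4603
Number of digits = 8

8 digits (base 16)


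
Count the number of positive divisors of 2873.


2873 = 13^2 × 17^1
d(2873) = (2+1) × (1+1) = 6

6 divisors


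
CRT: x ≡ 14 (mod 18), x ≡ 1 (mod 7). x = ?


M = 18*7 = 126
M1 = M/18 = 7, M2 = M/7 = 18
M1^(-1) mod 18 = 13, M2^(-1) mod 7 = 2
x = 14*7*13 + 1*18*2 = 1310
1310 mod 126 = 50
Check: 50 mod 18 = 14 ✓, 50 mod 7 = 1 ✓

x ≡ 50 (mod 126)


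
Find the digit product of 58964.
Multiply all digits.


5 × 8 × 9 × 6 × 4 = 8640


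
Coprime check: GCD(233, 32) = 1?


Euclidean algorithm:
233 = 7 * 32 + 9
32 = 3 * 9 + 5
9 = 1 * 5 + 4
5 = 1 * 4 + 1
4 = 4 * 1 + 0
GCD(233, 32) = 1

Yes, coprime (GCD = 1)


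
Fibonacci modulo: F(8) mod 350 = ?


F(k) mod 350 for k=1..8:
1, 1, 2, 3, 5, 8, 13, 21
F(8) mod 350 = 21


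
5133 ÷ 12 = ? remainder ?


5133 = 12 * 427 + 9
Check: 5124 + 9 = 5133

q = 427, r = 9


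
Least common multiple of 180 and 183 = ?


GCD(180, 183) = 3
LCM = 180*183/3 = 32940/3 = 10980

LCM = 10980


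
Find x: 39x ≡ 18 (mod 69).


GCD(39, 69) = 3 divides 18
Divide: 13x ≡ 6 (mod 23)
x ≡ 4 (mod 23)


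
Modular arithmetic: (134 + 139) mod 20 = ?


134 + 139 = 273
273 mod 20 = 13


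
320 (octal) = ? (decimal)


320 (base 8) = 208 (decimal)
208 (decimal) = 208 (base 10)


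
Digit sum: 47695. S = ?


4 + 7 + 6 + 9 + 5 = 31


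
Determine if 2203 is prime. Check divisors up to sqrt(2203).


Check divisors up to sqrt(2203) = 46.9361
No divisors found.
2203 is prime.

Yes, 2203 is prime


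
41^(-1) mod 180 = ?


Use the extended Euclidean algorithm on (180, 41); each row r = 180*s + 41*t:
r=180, s=1, t=0
r=41, s=0, t=1
q=4: r=16, s=1, t=-4   [180*(1) + 41*(-4) = 16]
q=2: r=9, s=-2, t=9   [180*(-2) + 41*(9) = 9]
q=1: r=7, s=3, t=-13   [180*(3) + 41*(-13) = 7]
q=1: r=2, s=-5, t=22   [180*(-5) + 41*(22) = 2]
q=3: r=1, s=18, t=-79   [180*(18) + 41*(-79) = 1]
q=2: r=0, s=-41, t=180   [180*(-41) + 41*(180) = 0]
GCD = 1 with t = -79, so 41*(-79) ≡ 1 (mod 180)
Inverse = -79 mod 180 = 101
Check: 41 * 101 = 4141 ≡ 1 (mod 180)

41^(-1) ≡ 101 (mod 180)


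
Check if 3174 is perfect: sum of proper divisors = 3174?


Proper divisors of 3174: 1, 2, 3, 6, 23, 46, 69, 138, 529, 1058, 1587
Sum = 1 + 2 + 3 + 6 + 23 + 46 + 69 + 138 + 529 + 1058 + 1587 = 3462

No, 3174 is not perfect (3462 ≠ 3174)


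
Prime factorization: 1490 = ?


1490 / 2 = 745
745 / 5 = 149
149 / 149 = 1
1490 = 2 × 5 × 149


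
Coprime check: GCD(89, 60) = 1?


Euclidean algorithm:
89 = 1 * 60 + 29
60 = 2 * 29 + 2
29 = 14 * 2 + 1
2 = 2 * 1 + 0
GCD(89, 60) = 1

Yes, coprime (GCD = 1)


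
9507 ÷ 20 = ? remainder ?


9507 = 20 * 475 + 7
Check: 9500 + 7 = 9507

q = 475, r = 7


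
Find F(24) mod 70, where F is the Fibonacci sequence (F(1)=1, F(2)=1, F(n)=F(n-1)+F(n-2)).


F(k) mod 70 for k=1..24:
1, 1, 2, 3, 5, 8, 13, 21, 34, 55, 19, 4, 23, 27, 50, 7, 57, 64, 51, 45, 26, 1, 27, 28
F(24) mod 70 = 28


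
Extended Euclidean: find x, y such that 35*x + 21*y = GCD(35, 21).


Tabular extended Euclidean (each row: r = 35*s + 21*t):
r=35, s=1, t=0
r=21, s=0, t=1
q=1: r=14, s=1, t=-1   [35*(1) + 21*(-1) = 14]
q=1: r=7, s=-1, t=2   [35*(-1) + 21*(2) = 7]
q=2: r=0, s=3, t=-5   [35*(3) + 21*(-5) = 0]
GCD = 7; from the row with r=7: x=-1, y=2
Check: 35*(-1) + 21*(2) = -35 + 42 = 7

GCD = 7, x = -1, y = 2


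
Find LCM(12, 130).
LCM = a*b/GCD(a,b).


GCD(12, 130) = 2
LCM = 12*130/2 = 1560/2 = 780

LCM = 780


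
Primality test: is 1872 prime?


1872 / 2 = 936 (exact division)
1872 is NOT prime.

No, 1872 is not prime


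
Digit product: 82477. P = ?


8 × 2 × 4 × 7 × 7 = 3136


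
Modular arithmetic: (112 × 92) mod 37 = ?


112 × 92 = 10304
10304 mod 37 = 18


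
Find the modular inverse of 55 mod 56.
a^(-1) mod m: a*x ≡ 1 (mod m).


Use the extended Euclidean algorithm on (56, 55); each row r = 56*s + 55*t:
r=56, s=1, t=0
r=55, s=0, t=1
q=1: r=1, s=1, t=-1   [56*(1) + 55*(-1) = 1]
q=55: r=0, s=-55, t=56   [56*(-55) + 55*(56) = 0]
GCD = 1 with t = -1, so 55*(-1) ≡ 1 (mod 56)
Inverse = -1 mod 56 = 55
Check: 55 * 55 = 3025 ≡ 1 (mod 56)

55^(-1) ≡ 55 (mod 56)


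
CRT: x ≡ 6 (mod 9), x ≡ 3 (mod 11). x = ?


M = 9*11 = 99
M1 = M/9 = 11, M2 = M/11 = 9
M1^(-1) mod 9 = 5, M2^(-1) mod 11 = 5
x = 6*11*5 + 3*9*5 = 465
465 mod 99 = 69
Check: 69 mod 9 = 6 ✓, 69 mod 11 = 3 ✓

x ≡ 69 (mod 99)


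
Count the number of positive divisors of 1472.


1472 = 2^6 × 23^1
d(1472) = (6+1) × (1+1) = 14

14 divisors


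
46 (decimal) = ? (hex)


46 (base 10) = 46 (decimal)
46 (decimal) = 2E (base 16)


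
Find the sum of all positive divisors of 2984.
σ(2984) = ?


Divisors of 2984: 1, 2, 4, 8, 373, 746, 1492, 2984
Sum = 1 + 2 + 4 + 8 + 373 + 746 + 1492 + 2984 = 5610

σ(2984) = 5610


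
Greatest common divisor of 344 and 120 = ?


344 = 2 * 120 + 104
120 = 1 * 104 + 16
104 = 6 * 16 + 8
16 = 2 * 8 + 0
GCD = 8


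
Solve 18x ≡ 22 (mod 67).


GCD(18, 67) = 1, unique solution
a^(-1) mod 67 = 41
x = 41 * 22 mod 67 = 31

x ≡ 31 (mod 67)


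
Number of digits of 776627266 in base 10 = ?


776627266 has 9 digits in base 10
floor(log10(776627266)) + 1 = floor(8.8902) + 1 = 9

9 digits (base 10)


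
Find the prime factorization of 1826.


1826 / 2 = 913
913 / 11 = 83
83 / 83 = 1
1826 = 2 × 11 × 83


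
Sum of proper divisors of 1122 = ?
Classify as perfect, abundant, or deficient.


Proper divisors: 1, 2, 3, 6, 11, 17, 22, 33, 34, 51, 66, 102, 187, 374, 561
Sum = 1 + 2 + 3 + 6 + 11 + 17 + 22 + 33 + 34 + 51 + 66 + 102 + 187 + 374 + 561 = 1470
1470 > 1122 → abundant

s(1122) = 1470 (abundant)


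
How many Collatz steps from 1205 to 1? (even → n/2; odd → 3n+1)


1205 → 3616 → 1808 → 904 → 452 → 226 → 113 → 340 → 170 → 85 → 256 → 128 → 64 → 32 → 16 → 8 → 4 → 2 → 1
Total steps = 18

18 steps


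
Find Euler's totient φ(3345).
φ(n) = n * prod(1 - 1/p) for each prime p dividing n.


3345 = 3 × 5 × 223
Prime factors: 3, 5, 223
φ(3345) = 3345 × (1-1/3) × (1-1/5) × (1-1/223)
= 3345 × 2/3 × 4/5 × 222/223 = 1776

φ(3345) = 1776


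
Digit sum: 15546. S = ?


1 + 5 + 5 + 4 + 6 = 21


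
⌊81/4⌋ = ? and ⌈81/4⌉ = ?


81/4 = 20.2500
floor = 20
ceil = 21

floor = 20, ceil = 21


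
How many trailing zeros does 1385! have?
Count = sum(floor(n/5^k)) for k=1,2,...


floor(1385/5) = 277
floor(1385/25) = 55
floor(1385/125) = 11
floor(1385/625) = 2
Total = 345

345 trailing zeros


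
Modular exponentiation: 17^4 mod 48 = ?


17^1 mod 48 = 17
17^2 mod 48 = 1
17^3 mod 48 = 17
17^4 mod 48 = 1


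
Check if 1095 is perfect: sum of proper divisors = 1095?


Proper divisors of 1095: 1, 3, 5, 15, 73, 219, 365
Sum = 1 + 3 + 5 + 15 + 73 + 219 + 365 = 681

No, 1095 is not perfect (681 ≠ 1095)


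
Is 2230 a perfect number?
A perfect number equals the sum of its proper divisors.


Proper divisors of 2230: 1, 2, 5, 10, 223, 446, 1115
Sum = 1 + 2 + 5 + 10 + 223 + 446 + 1115 = 1802

No, 2230 is not perfect (1802 ≠ 2230)


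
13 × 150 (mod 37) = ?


13 × 150 = 1950
1950 mod 37 = 26


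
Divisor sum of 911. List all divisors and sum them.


Divisors of 911: 1, 911
Sum = 1 + 911 = 912

σ(911) = 912


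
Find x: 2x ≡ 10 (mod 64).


GCD(2, 64) = 2 divides 10
Divide: 1x ≡ 5 (mod 32)
x ≡ 5 (mod 32)


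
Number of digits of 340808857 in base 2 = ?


340808857 in base 2 = 10100010100000101010010011001
Number of digits = 29

29 digits (base 2)


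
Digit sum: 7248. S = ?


7 + 2 + 4 + 8 = 21


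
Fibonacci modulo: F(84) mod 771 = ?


F(k) mod 771 for k=1..84:
1, 1, 2, 3, 5, 8, 13, 21, 34, 55, 89, 144, 233, 377, 610, 216, 55, 271, 326, 597, 152, 749, 130, 108, 238, 346, 584, 159, 743, 131, 103, 234, 337, 571, 137, 708, 74, 11, 85, 96, 181, 277, 458, 735, 422, 386, 37, 423, 460, 112, 572, 684, 485, 398, 112, 510, 622, 361, 212, 573, 14, 587, 601, 417, 247, 664, 140, 33, 173, 206, 379, 585, 193, 7, 200, 207, 407, 614, 250, 93, 343, 436, 8, 444
F(84) mod 771 = 444


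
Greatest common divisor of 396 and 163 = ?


396 = 2 * 163 + 70
163 = 2 * 70 + 23
70 = 3 * 23 + 1
23 = 23 * 1 + 0
GCD = 1


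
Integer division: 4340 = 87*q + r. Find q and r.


4340 = 87 * 49 + 77
Check: 4263 + 77 = 4340

q = 49, r = 77


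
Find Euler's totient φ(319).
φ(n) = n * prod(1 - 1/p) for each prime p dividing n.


319 = 11 × 29
Prime factors: 11, 29
φ(319) = 319 × (1-1/11) × (1-1/29)
= 319 × 10/11 × 28/29 = 280

φ(319) = 280


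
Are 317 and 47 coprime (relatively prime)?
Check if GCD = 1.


Euclidean algorithm:
317 = 6 * 47 + 35
47 = 1 * 35 + 12
35 = 2 * 12 + 11
12 = 1 * 11 + 1
11 = 11 * 1 + 0
GCD(317, 47) = 1

Yes, coprime (GCD = 1)


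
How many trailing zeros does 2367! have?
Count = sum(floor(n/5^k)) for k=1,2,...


floor(2367/5) = 473
floor(2367/25) = 94
floor(2367/125) = 18
floor(2367/625) = 3
Total = 588

588 trailing zeros


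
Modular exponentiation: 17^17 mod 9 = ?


17^1 mod 9 = 8
17^2 mod 9 = 1
17^3 mod 9 = 8
17^4 mod 9 = 1
17^5 mod 9 = 8
17^6 mod 9 = 1
17^7 mod 9 = 8
17^8 mod 9 = 1
17^9 mod 9 = 8
17^10 mod 9 = 1
17^11 mod 9 = 8
17^12 mod 9 = 1
17^13 mod 9 = 8
17^14 mod 9 = 1
17^15 mod 9 = 8
17^16 mod 9 = 1
17^17 mod 9 = 8


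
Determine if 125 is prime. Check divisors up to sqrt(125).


125 / 5 = 25 (exact division)
125 is NOT prime.

No, 125 is not prime


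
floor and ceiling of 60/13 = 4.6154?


60/13 = 4.6154
floor = 4
ceil = 5

floor = 4, ceil = 5


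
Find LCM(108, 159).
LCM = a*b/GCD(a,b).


GCD(108, 159) = 3
LCM = 108*159/3 = 17172/3 = 5724

LCM = 5724


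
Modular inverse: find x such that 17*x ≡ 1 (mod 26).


Use the extended Euclidean algorithm on (26, 17); each row r = 26*s + 17*t:
r=26, s=1, t=0
r=17, s=0, t=1
q=1: r=9, s=1, t=-1   [26*(1) + 17*(-1) = 9]
q=1: r=8, s=-1, t=2   [26*(-1) + 17*(2) = 8]
q=1: r=1, s=2, t=-3   [26*(2) + 17*(-3) = 1]
q=8: r=0, s=-17, t=26   [26*(-17) + 17*(26) = 0]
GCD = 1 with t = -3, so 17*(-3) ≡ 1 (mod 26)
Inverse = -3 mod 26 = 23
Check: 17 * 23 = 391 ≡ 1 (mod 26)

17^(-1) ≡ 23 (mod 26)


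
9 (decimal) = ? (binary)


9 (base 10) = 9 (decimal)
9 (decimal) = 1001 (base 2)


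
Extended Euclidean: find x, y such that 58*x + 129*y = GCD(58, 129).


Tabular extended Euclidean (each row: r = 58*s + 129*t):
r=58, s=1, t=0
r=129, s=0, t=1
q=0: r=58, s=1, t=0   [58*(1) + 129*(0) = 58]
q=2: r=13, s=-2, t=1   [58*(-2) + 129*(1) = 13]
q=4: r=6, s=9, t=-4   [58*(9) + 129*(-4) = 6]
q=2: r=1, s=-20, t=9   [58*(-20) + 129*(9) = 1]
q=6: r=0, s=129, t=-58   [58*(129) + 129*(-58) = 0]
GCD = 1; from the row with r=1: x=-20, y=9
Check: 58*(-20) + 129*(9) = -1160 + 1161 = 1

GCD = 1, x = -20, y = 9


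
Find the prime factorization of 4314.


4314 / 2 = 2157
2157 / 3 = 719
719 / 719 = 1
4314 = 2 × 3 × 719


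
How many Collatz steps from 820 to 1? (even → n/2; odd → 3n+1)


820 → 410 → 205 → 616 → 308 → 154 → 77 → 232 → 116 → 58 → 29 → 88 → 44 → 22 → 11 → 34 → 17 → 52 → 26 → 13 → 40 → 20 → 10 → 5 → 16 → 8 → 4 → 2 → 1
Total steps = 28

28 steps


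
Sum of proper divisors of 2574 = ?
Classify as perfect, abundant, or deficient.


Proper divisors: 1, 2, 3, 6, 9, 11, 13, 18, 22, 26, 33, 39, 66, 78, 99, 117, 143, 198, 234, 286, 429, 858, 1287
Sum = 1 + 2 + 3 + 6 + 9 + 11 + 13 + 18 + 22 + 26 + 33 + 39 + 66 + 78 + 99 + 117 + 143 + 198 + 234 + 286 + 429 + 858 + 1287 = 3978
3978 > 2574 → abundant

s(2574) = 3978 (abundant)


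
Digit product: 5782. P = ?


5 × 7 × 8 × 2 = 560


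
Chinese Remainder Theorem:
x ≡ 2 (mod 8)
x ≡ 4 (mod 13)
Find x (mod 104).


M = 8*13 = 104
M1 = M/8 = 13, M2 = M/13 = 8
M1^(-1) mod 8 = 5, M2^(-1) mod 13 = 5
x = 2*13*5 + 4*8*5 = 290
290 mod 104 = 82
Check: 82 mod 8 = 2 ✓, 82 mod 13 = 4 ✓

x ≡ 82 (mod 104)


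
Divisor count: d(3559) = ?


3559 = 3559^1
d(3559) = (1+1) = 2

2 divisors


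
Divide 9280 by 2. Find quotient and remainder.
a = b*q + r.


9280 = 2 * 4640 + 0
Check: 9280 + 0 = 9280

q = 4640, r = 0


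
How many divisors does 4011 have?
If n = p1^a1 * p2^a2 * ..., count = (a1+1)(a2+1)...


4011 = 3^1 × 7^1 × 191^1
d(4011) = (1+1) × (1+1) × (1+1) = 8

8 divisors


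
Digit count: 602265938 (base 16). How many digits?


602265938 in base 16 = 23E5D952
Number of digits = 8

8 digits (base 16)


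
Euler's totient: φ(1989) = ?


1989 = 3^2 × 13 × 17
Prime factors: 3, 13, 17
φ(1989) = 1989 × (1-1/3) × (1-1/13) × (1-1/17)
= 1989 × 2/3 × 12/13 × 16/17 = 1152

φ(1989) = 1152


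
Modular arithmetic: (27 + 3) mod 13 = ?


27 + 3 = 30
30 mod 13 = 4


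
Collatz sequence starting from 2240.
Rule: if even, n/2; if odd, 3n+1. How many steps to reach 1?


2240 → 1120 → 560 → 280 → 140 → 70 → 35 → 106 → 53 → 160 → 80 → 40 → 20 → 10 → 5 → 16 → 8 → 4 → 2 → 1
Total steps = 19

19 steps


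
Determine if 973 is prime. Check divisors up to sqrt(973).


973 / 7 = 139 (exact division)
973 is NOT prime.

No, 973 is not prime


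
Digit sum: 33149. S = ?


3 + 3 + 1 + 4 + 9 = 20


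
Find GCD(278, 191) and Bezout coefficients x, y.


Tabular extended Euclidean (each row: r = 278*s + 191*t):
r=278, s=1, t=0
r=191, s=0, t=1
q=1: r=87, s=1, t=-1   [278*(1) + 191*(-1) = 87]
q=2: r=17, s=-2, t=3   [278*(-2) + 191*(3) = 17]
q=5: r=2, s=11, t=-16   [278*(11) + 191*(-16) = 2]
q=8: r=1, s=-90, t=131   [278*(-90) + 191*(131) = 1]
q=2: r=0, s=191, t=-278   [278*(191) + 191*(-278) = 0]
GCD = 1; from the row with r=1: x=-90, y=131
Check: 278*(-90) + 191*(131) = -25020 + 25021 = 1

GCD = 1, x = -90, y = 131


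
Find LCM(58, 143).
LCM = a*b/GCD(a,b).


GCD(58, 143) = 1
LCM = 58*143/1 = 8294/1 = 8294

LCM = 8294


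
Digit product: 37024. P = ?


3 × 7 × 0 × 2 × 4 = 0


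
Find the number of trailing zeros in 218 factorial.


floor(218/5) = 43
floor(218/25) = 8
floor(218/125) = 1
Total = 52

52 trailing zeros


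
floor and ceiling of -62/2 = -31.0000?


-62/2 = -31.0000
floor = -31
ceil = -31

floor = -31, ceil = -31


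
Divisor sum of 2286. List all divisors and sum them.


Divisors of 2286: 1, 2, 3, 6, 9, 18, 127, 254, 381, 762, 1143, 2286
Sum = 1 + 2 + 3 + 6 + 9 + 18 + 127 + 254 + 381 + 762 + 1143 + 2286 = 4992

σ(2286) = 4992


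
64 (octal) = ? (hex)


64 (base 8) = 52 (decimal)
52 (decimal) = 34 (base 16)


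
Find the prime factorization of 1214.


1214 / 2 = 607
607 / 607 = 1
1214 = 2 × 607


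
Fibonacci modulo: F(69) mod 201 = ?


F(k) mod 201 for k=1..69:
1, 1, 2, 3, 5, 8, 13, 21, 34, 55, 89, 144, 32, 176, 7, 183, 190, 172, 161, 132, 92, 23, 115, 138, 52, 190, 41, 30, 71, 101, 172, 72, 43, 115, 158, 72, 29, 101, 130, 30, 160, 190, 149, 138, 86, 23, 109, 132, 40, 172, 11, 183, 194, 176, 169, 144, 112, 55, 167, 21, 188, 8, 196, 3, 199, 1, 200, 0, 200
F(69) mod 201 = 200


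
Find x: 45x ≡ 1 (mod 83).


GCD(45, 83) = 1, unique solution
a^(-1) mod 83 = 24
x = 24 * 1 mod 83 = 24

x ≡ 24 (mod 83)


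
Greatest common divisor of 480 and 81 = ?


480 = 5 * 81 + 75
81 = 1 * 75 + 6
75 = 12 * 6 + 3
6 = 2 * 3 + 0
GCD = 3


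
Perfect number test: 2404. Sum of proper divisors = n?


Proper divisors of 2404: 1, 2, 4, 601, 1202
Sum = 1 + 2 + 4 + 601 + 1202 = 1810

No, 2404 is not perfect (1810 ≠ 2404)


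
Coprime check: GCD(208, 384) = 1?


Euclidean algorithm:
384 = 1 * 208 + 176
208 = 1 * 176 + 32
176 = 5 * 32 + 16
32 = 2 * 16 + 0
GCD(208, 384) = 16

No, not coprime (GCD = 16)


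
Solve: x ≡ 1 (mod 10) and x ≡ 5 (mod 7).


M = 10*7 = 70
M1 = M/10 = 7, M2 = M/7 = 10
M1^(-1) mod 10 = 3, M2^(-1) mod 7 = 5
x = 1*7*3 + 5*10*5 = 271
271 mod 70 = 61
Check: 61 mod 10 = 1 ✓, 61 mod 7 = 5 ✓

x ≡ 61 (mod 70)


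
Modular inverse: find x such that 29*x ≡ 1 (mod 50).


Use the extended Euclidean algorithm on (50, 29); each row r = 50*s + 29*t:
r=50, s=1, t=0
r=29, s=0, t=1
q=1: r=21, s=1, t=-1   [50*(1) + 29*(-1) = 21]
q=1: r=8, s=-1, t=2   [50*(-1) + 29*(2) = 8]
q=2: r=5, s=3, t=-5   [50*(3) + 29*(-5) = 5]
q=1: r=3, s=-4, t=7   [50*(-4) + 29*(7) = 3]
q=1: r=2, s=7, t=-12   [50*(7) + 29*(-12) = 2]
q=1: r=1, s=-11, t=19   [50*(-11) + 29*(19) = 1]
q=2: r=0, s=29, t=-50   [50*(29) + 29*(-50) = 0]
GCD = 1 with t = 19, so 29*(19) ≡ 1 (mod 50)
Inverse = 19 mod 50 = 19
Check: 29 * 19 = 551 ≡ 1 (mod 50)

29^(-1) ≡ 19 (mod 50)


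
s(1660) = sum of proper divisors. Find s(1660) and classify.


Proper divisors: 1, 2, 4, 5, 10, 20, 83, 166, 332, 415, 830
Sum = 1 + 2 + 4 + 5 + 10 + 20 + 83 + 166 + 332 + 415 + 830 = 1868
1868 > 1660 → abundant

s(1660) = 1868 (abundant)


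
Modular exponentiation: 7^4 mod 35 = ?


7^1 mod 35 = 7
7^2 mod 35 = 14
7^3 mod 35 = 28
7^4 mod 35 = 21


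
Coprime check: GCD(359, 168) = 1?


Euclidean algorithm:
359 = 2 * 168 + 23
168 = 7 * 23 + 7
23 = 3 * 7 + 2
7 = 3 * 2 + 1
2 = 2 * 1 + 0
GCD(359, 168) = 1

Yes, coprime (GCD = 1)


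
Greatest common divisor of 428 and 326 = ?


428 = 1 * 326 + 102
326 = 3 * 102 + 20
102 = 5 * 20 + 2
20 = 10 * 2 + 0
GCD = 2


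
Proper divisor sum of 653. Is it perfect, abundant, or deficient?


Proper divisors: 1
Sum = 1 = 1
1 < 653 → deficient

s(653) = 1 (deficient)


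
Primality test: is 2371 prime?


Check divisors up to sqrt(2371) = 48.6929
No divisors found.
2371 is prime.

Yes, 2371 is prime


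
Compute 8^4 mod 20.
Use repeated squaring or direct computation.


8^1 mod 20 = 8
8^2 mod 20 = 4
8^3 mod 20 = 12
8^4 mod 20 = 16


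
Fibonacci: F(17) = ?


Sequence: 1, 1, 2, 3, 5, 8, 13, 21, 34, 55, 89, 144, 233, 377, 610, 987, 1597
F(17) = 1597


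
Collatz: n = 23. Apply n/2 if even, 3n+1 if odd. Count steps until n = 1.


23 → 70 → 35 → 106 → 53 → 160 → 80 → 40 → 20 → 10 → 5 → 16 → 8 → 4 → 2 → 1
Total steps = 15

15 steps


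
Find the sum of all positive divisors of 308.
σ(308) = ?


Divisors of 308: 1, 2, 4, 7, 11, 14, 22, 28, 44, 77, 154, 308
Sum = 1 + 2 + 4 + 7 + 11 + 14 + 22 + 28 + 44 + 77 + 154 + 308 = 672

σ(308) = 672


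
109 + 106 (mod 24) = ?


109 + 106 = 215
215 mod 24 = 23


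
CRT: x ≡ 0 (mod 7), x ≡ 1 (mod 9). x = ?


M = 7*9 = 63
M1 = M/7 = 9, M2 = M/9 = 7
M1^(-1) mod 7 = 4, M2^(-1) mod 9 = 4
x = 0*9*4 + 1*7*4 = 28
28 mod 63 = 28
Check: 28 mod 7 = 0 ✓, 28 mod 9 = 1 ✓

x ≡ 28 (mod 63)


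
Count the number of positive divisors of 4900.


4900 = 2^2 × 5^2 × 7^2
d(4900) = (2+1) × (2+1) × (2+1) = 27

27 divisors


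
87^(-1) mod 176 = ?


Use the extended Euclidean algorithm on (176, 87); each row r = 176*s + 87*t:
r=176, s=1, t=0
r=87, s=0, t=1
q=2: r=2, s=1, t=-2   [176*(1) + 87*(-2) = 2]
q=43: r=1, s=-43, t=87   [176*(-43) + 87*(87) = 1]
q=2: r=0, s=87, t=-176   [176*(87) + 87*(-176) = 0]
GCD = 1 with t = 87, so 87*(87) ≡ 1 (mod 176)
Inverse = 87 mod 176 = 87
Check: 87 * 87 = 7569 ≡ 1 (mod 176)

87^(-1) ≡ 87 (mod 176)


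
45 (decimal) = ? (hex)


45 (base 10) = 45 (decimal)
45 (decimal) = 2D (base 16)


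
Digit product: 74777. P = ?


7 × 4 × 7 × 7 × 7 = 9604


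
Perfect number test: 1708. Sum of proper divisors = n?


Proper divisors of 1708: 1, 2, 4, 7, 14, 28, 61, 122, 244, 427, 854
Sum = 1 + 2 + 4 + 7 + 14 + 28 + 61 + 122 + 244 + 427 + 854 = 1764

No, 1708 is not perfect (1764 ≠ 1708)


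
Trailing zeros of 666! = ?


floor(666/5) = 133
floor(666/25) = 26
floor(666/125) = 5
floor(666/625) = 1
Total = 165

165 trailing zeros


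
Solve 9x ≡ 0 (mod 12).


GCD(9, 12) = 3 divides 0
Divide: 3x ≡ 0 (mod 4)
x ≡ 0 (mod 4)


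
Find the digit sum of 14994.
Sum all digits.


1 + 4 + 9 + 9 + 4 = 27


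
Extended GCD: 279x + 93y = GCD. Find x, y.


Tabular extended Euclidean (each row: r = 279*s + 93*t):
r=279, s=1, t=0
r=93, s=0, t=1
q=3: r=0, s=1, t=-3   [279*(1) + 93*(-3) = 0]
GCD = 93; from the row with r=93: x=0, y=1
Check: 279*(0) + 93*(1) = 0 + 93 = 93

GCD = 93, x = 0, y = 1


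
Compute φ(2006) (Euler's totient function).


2006 = 2 × 17 × 59
Prime factors: 2, 17, 59
φ(2006) = 2006 × (1-1/2) × (1-1/17) × (1-1/59)
= 2006 × 1/2 × 16/17 × 58/59 = 928

φ(2006) = 928


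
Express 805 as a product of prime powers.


805 / 5 = 161
161 / 7 = 23
23 / 23 = 1
805 = 5 × 7 × 23


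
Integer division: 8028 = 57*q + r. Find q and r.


8028 = 57 * 140 + 48
Check: 7980 + 48 = 8028

q = 140, r = 48


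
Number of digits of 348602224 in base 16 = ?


348602224 in base 16 = 14C73F70
Number of digits = 8

8 digits (base 16)


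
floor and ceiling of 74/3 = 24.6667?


74/3 = 24.6667
floor = 24
ceil = 25

floor = 24, ceil = 25


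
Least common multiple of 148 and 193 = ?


GCD(148, 193) = 1
LCM = 148*193/1 = 28564/1 = 28564

LCM = 28564


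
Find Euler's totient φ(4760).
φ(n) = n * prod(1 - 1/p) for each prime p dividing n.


4760 = 2^3 × 5 × 7 × 17
Prime factors: 2, 5, 7, 17
φ(4760) = 4760 × (1-1/2) × (1-1/5) × (1-1/7) × (1-1/17)
= 4760 × 1/2 × 4/5 × 6/7 × 16/17 = 1536

φ(4760) = 1536


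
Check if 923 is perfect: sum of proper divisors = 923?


Proper divisors of 923: 1, 13, 71
Sum = 1 + 13 + 71 = 85

No, 923 is not perfect (85 ≠ 923)


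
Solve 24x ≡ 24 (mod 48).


GCD(24, 48) = 24 divides 24
Divide: 1x ≡ 1 (mod 2)
x ≡ 1 (mod 2)


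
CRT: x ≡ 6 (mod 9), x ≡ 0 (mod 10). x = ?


M = 9*10 = 90
M1 = M/9 = 10, M2 = M/10 = 9
M1^(-1) mod 9 = 1, M2^(-1) mod 10 = 9
x = 6*10*1 + 0*9*9 = 60
60 mod 90 = 60
Check: 60 mod 9 = 6 ✓, 60 mod 10 = 0 ✓

x ≡ 60 (mod 90)
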